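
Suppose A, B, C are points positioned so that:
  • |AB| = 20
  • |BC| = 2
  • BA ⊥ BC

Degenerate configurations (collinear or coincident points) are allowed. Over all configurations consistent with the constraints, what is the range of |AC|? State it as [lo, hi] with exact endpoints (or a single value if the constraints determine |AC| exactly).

|AC| = 2·√(101)  (≈ 20.0998)

|AB| ∈ {20}
|BC| ∈ {2}
|AC| ∈ {2·√(101)}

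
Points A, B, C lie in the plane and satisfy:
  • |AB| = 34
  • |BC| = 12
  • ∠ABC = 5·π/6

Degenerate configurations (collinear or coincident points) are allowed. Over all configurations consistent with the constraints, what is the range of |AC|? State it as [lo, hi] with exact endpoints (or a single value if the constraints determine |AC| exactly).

|AC| = 2·√(102·√(3) + 325)  (≈ 44.7959)

|AB| ∈ {34}
|BC| ∈ {12}
|AC| ∈ {2·√(102·√(3) + 325)}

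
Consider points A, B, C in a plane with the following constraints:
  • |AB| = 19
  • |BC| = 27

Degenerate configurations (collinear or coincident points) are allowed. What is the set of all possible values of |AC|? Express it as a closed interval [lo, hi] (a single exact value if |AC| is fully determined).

|AB| ∈ {19}
|BC| ∈ {27}
|AC| ∈ [8, 46]

|AC| ∈ [8, 46]  (≈ [8.0000, 46.0000])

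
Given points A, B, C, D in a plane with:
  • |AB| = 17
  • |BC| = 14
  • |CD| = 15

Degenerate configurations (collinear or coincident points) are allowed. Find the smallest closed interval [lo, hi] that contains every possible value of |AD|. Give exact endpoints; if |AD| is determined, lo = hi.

|AB| ∈ {17}
|BC| ∈ {14}
|CD| ∈ {15}
|AC| ∈ [3, 31]
|BD| ∈ [1, 29]
|AD| ∈ [0, 46]

|AD| ∈ [0, 46]  (≈ [0.0000, 46.0000])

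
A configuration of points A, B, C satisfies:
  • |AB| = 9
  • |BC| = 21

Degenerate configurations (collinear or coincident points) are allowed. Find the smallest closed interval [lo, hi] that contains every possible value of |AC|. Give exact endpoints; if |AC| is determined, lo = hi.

|AC| ∈ [12, 30]  (≈ [12.0000, 30.0000])

|AB| ∈ {9}
|BC| ∈ {21}
|AC| ∈ [12, 30]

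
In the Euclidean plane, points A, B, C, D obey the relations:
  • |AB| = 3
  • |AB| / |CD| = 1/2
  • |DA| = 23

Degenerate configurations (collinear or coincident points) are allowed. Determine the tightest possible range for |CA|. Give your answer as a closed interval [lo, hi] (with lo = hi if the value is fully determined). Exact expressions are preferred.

|AB| ∈ {3}
|AD| ∈ {23}
|CD| ∈ {6}
|BD| ∈ [20, 26]
|AC| ∈ [17, 29]
|BC| ∈ [14, 32]

|CA| ∈ [17, 29]  (≈ [17.0000, 29.0000])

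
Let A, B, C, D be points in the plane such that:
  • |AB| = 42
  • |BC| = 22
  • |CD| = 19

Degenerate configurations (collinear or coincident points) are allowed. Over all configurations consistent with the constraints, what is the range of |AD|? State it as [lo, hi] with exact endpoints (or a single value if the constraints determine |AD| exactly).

|AD| ∈ [1, 83]  (≈ [1.0000, 83.0000])

|AB| ∈ {42}
|BC| ∈ {22}
|CD| ∈ {19}
|AC| ∈ [20, 64]
|BD| ∈ [3, 41]
|AD| ∈ [1, 83]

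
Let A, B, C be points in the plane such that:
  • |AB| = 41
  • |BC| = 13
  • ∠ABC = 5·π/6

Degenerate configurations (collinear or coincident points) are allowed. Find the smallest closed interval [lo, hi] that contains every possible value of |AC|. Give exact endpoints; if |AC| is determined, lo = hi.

|AB| ∈ {41}
|BC| ∈ {13}
|AC| ∈ {√(533·√(3) + 1850)}

|AC| = √(533·√(3) + 1850)  (≈ 52.6610)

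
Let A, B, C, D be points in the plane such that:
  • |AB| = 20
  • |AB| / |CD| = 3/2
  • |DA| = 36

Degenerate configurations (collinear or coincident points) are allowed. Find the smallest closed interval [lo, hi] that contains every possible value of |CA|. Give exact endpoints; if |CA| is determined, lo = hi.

|AB| ∈ {20}
|AD| ∈ {36}
|CD| ∈ {40/3}
|BD| ∈ [16, 56]
|AC| ∈ [68/3, 148/3]
|BC| ∈ [8/3, 208/3]

|CA| ∈ [68/3, 148/3]  (≈ [22.6667, 49.3333])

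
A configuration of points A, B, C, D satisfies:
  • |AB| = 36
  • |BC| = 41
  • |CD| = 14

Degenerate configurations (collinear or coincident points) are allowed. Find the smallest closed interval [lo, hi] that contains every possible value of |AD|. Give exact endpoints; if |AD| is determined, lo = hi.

|AB| ∈ {36}
|BC| ∈ {41}
|CD| ∈ {14}
|AC| ∈ [5, 77]
|BD| ∈ [27, 55]
|AD| ∈ [0, 91]

|AD| ∈ [0, 91]  (≈ [0.0000, 91.0000])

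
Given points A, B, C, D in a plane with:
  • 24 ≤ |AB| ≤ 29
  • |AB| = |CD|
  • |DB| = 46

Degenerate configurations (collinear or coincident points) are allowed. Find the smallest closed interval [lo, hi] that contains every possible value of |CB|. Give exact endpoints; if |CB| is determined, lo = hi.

|AB| ∈ [24, 29]
|BD| ∈ {46}
|CD| ∈ [24, 29]
|AD| ∈ [17, 75]
|BC| ∈ [17, 75]
|AC| ∈ [0, 104]

|CB| ∈ [17, 75]  (≈ [17.0000, 75.0000])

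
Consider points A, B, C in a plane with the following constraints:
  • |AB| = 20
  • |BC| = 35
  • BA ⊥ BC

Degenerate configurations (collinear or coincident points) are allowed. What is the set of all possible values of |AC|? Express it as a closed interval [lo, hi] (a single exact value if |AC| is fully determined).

|AC| = 5·√(65)  (≈ 40.3113)

|AB| ∈ {20}
|BC| ∈ {35}
|AC| ∈ {5·√(65)}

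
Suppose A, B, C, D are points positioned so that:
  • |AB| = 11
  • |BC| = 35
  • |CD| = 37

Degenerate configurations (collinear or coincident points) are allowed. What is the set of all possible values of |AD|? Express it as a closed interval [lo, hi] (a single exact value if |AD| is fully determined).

|AB| ∈ {11}
|BC| ∈ {35}
|CD| ∈ {37}
|AC| ∈ [24, 46]
|BD| ∈ [2, 72]
|AD| ∈ [0, 83]

|AD| ∈ [0, 83]  (≈ [0.0000, 83.0000])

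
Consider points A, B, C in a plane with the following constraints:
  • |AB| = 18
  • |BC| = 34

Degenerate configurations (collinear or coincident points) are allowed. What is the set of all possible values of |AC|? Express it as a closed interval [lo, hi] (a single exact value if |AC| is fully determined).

|AB| ∈ {18}
|BC| ∈ {34}
|AC| ∈ [16, 52]

|AC| ∈ [16, 52]  (≈ [16.0000, 52.0000])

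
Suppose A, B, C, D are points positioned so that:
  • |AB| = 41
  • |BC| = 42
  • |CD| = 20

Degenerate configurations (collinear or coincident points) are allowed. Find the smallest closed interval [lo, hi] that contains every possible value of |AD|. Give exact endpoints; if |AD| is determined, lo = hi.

|AB| ∈ {41}
|BC| ∈ {42}
|CD| ∈ {20}
|AC| ∈ [1, 83]
|BD| ∈ [22, 62]
|AD| ∈ [0, 103]

|AD| ∈ [0, 103]  (≈ [0.0000, 103.0000])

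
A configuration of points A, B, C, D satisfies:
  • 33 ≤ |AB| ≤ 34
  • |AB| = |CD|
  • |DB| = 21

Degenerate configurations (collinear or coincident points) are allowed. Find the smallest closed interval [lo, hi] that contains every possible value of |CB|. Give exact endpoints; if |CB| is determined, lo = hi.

|AB| ∈ [33, 34]
|BD| ∈ {21}
|CD| ∈ [33, 34]
|AD| ∈ [12, 55]
|BC| ∈ [12, 55]
|AC| ∈ [0, 89]

|CB| ∈ [12, 55]  (≈ [12.0000, 55.0000])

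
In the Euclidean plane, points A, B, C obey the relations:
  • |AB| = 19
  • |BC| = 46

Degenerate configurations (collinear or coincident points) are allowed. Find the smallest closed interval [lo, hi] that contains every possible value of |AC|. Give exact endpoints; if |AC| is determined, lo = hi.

|AB| ∈ {19}
|BC| ∈ {46}
|AC| ∈ [27, 65]

|AC| ∈ [27, 65]  (≈ [27.0000, 65.0000])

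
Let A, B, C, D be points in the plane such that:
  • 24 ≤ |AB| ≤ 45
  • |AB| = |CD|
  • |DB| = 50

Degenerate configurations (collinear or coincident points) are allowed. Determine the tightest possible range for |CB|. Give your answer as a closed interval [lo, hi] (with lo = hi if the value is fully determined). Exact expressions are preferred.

|AB| ∈ [24, 45]
|BD| ∈ {50}
|CD| ∈ [24, 45]
|AD| ∈ [5, 95]
|BC| ∈ [5, 95]
|AC| ∈ [0, 140]

|CB| ∈ [5, 95]  (≈ [5.0000, 95.0000])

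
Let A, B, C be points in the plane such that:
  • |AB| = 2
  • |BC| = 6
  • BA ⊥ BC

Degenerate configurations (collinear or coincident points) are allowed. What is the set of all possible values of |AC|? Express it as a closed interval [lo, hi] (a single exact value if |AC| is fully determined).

|AC| = 2·√(10)  (≈ 6.3246)

|AB| ∈ {2}
|BC| ∈ {6}
|AC| ∈ {2·√(10)}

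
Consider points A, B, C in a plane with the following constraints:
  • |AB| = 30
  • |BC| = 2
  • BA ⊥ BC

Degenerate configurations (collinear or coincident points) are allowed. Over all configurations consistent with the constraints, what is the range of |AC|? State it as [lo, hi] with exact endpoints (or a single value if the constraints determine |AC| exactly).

|AC| = 2·√(226)  (≈ 30.0666)

|AB| ∈ {30}
|BC| ∈ {2}
|AC| ∈ {2·√(226)}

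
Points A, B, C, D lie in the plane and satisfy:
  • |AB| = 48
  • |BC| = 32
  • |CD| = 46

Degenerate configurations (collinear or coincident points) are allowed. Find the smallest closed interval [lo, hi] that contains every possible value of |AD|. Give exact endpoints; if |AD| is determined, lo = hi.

|AB| ∈ {48}
|BC| ∈ {32}
|CD| ∈ {46}
|AC| ∈ [16, 80]
|BD| ∈ [14, 78]
|AD| ∈ [0, 126]

|AD| ∈ [0, 126]  (≈ [0.0000, 126.0000])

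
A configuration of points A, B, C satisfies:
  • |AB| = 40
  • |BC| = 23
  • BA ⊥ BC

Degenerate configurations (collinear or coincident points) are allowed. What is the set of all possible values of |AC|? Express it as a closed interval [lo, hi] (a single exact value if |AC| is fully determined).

|AB| ∈ {40}
|BC| ∈ {23}
|AC| ∈ {√(2129)}

|AC| = √(2129)  (≈ 46.1411)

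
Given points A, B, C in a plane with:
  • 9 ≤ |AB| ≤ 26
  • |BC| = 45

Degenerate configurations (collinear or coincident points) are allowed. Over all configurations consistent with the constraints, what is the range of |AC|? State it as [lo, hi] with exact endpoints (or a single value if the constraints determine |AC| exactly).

|AC| ∈ [19, 71]  (≈ [19.0000, 71.0000])

|AB| ∈ [9, 26]
|BC| ∈ {45}
|AC| ∈ [19, 71]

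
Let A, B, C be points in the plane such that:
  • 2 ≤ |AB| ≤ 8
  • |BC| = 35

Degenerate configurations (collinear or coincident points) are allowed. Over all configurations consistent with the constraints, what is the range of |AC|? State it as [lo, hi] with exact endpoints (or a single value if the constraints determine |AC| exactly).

|AB| ∈ [2, 8]
|BC| ∈ {35}
|AC| ∈ [27, 43]

|AC| ∈ [27, 43]  (≈ [27.0000, 43.0000])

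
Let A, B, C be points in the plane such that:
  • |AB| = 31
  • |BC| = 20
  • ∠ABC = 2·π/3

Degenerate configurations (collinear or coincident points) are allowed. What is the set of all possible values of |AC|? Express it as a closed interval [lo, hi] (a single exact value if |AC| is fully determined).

|AC| = √(1981)  (≈ 44.5084)

|AB| ∈ {31}
|BC| ∈ {20}
|AC| ∈ {√(1981)}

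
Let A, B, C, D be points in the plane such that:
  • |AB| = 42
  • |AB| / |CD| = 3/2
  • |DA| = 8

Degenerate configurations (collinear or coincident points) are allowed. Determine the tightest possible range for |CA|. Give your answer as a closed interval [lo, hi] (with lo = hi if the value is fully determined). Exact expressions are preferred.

|CA| ∈ [20, 36]  (≈ [20.0000, 36.0000])

|AB| ∈ {42}
|AD| ∈ {8}
|CD| ∈ {28}
|BD| ∈ [34, 50]
|AC| ∈ [20, 36]
|BC| ∈ [6, 78]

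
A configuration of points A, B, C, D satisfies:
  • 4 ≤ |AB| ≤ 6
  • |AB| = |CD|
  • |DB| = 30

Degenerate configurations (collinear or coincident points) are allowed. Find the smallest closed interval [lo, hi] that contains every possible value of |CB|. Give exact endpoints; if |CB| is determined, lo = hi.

|AB| ∈ [4, 6]
|BD| ∈ {30}
|CD| ∈ [4, 6]
|AD| ∈ [24, 36]
|BC| ∈ [24, 36]
|AC| ∈ [18, 42]

|CB| ∈ [24, 36]  (≈ [24.0000, 36.0000])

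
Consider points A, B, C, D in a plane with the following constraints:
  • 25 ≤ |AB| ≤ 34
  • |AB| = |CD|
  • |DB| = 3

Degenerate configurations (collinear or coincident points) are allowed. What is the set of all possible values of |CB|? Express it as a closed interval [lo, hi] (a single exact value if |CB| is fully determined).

|AB| ∈ [25, 34]
|BD| ∈ {3}
|CD| ∈ [25, 34]
|AD| ∈ [22, 37]
|BC| ∈ [22, 37]
|AC| ∈ [0, 71]

|CB| ∈ [22, 37]  (≈ [22.0000, 37.0000])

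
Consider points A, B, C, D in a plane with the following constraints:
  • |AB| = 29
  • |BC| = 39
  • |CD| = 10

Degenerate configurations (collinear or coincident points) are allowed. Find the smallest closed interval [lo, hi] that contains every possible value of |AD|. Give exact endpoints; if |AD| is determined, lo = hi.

|AD| ∈ [0, 78]  (≈ [0.0000, 78.0000])

|AB| ∈ {29}
|BC| ∈ {39}
|CD| ∈ {10}
|AC| ∈ [10, 68]
|BD| ∈ [29, 49]
|AD| ∈ [0, 78]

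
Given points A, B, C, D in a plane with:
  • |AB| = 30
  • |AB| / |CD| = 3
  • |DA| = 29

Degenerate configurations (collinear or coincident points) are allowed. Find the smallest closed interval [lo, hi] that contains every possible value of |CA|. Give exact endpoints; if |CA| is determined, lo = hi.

|AB| ∈ {30}
|AD| ∈ {29}
|CD| ∈ {10}
|BD| ∈ [1, 59]
|AC| ∈ [19, 39]
|BC| ∈ [0, 69]

|CA| ∈ [19, 39]  (≈ [19.0000, 39.0000])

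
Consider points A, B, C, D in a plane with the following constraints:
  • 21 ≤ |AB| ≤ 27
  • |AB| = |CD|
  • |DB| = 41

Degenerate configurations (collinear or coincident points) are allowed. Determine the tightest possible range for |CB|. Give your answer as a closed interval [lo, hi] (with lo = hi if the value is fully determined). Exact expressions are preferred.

|AB| ∈ [21, 27]
|BD| ∈ {41}
|CD| ∈ [21, 27]
|AD| ∈ [14, 68]
|BC| ∈ [14, 68]
|AC| ∈ [0, 95]

|CB| ∈ [14, 68]  (≈ [14.0000, 68.0000])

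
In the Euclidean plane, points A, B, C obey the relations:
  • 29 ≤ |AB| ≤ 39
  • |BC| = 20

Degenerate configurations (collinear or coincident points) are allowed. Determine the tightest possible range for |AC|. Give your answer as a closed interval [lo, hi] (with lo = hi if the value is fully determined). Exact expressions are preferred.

|AC| ∈ [9, 59]  (≈ [9.0000, 59.0000])

|AB| ∈ [29, 39]
|BC| ∈ {20}
|AC| ∈ [9, 59]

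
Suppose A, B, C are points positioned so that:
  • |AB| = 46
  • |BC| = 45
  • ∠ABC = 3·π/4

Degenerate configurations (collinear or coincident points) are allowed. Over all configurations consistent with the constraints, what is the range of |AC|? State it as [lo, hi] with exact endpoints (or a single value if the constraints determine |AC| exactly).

|AB| ∈ {46}
|BC| ∈ {45}
|AC| ∈ {√(2070·√(2) + 4141)}

|AC| = √(2070·√(2) + 4141)  (≈ 84.0739)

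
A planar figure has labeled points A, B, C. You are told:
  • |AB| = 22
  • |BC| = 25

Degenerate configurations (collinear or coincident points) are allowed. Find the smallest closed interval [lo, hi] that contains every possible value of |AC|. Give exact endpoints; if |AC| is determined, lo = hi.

|AC| ∈ [3, 47]  (≈ [3.0000, 47.0000])

|AB| ∈ {22}
|BC| ∈ {25}
|AC| ∈ [3, 47]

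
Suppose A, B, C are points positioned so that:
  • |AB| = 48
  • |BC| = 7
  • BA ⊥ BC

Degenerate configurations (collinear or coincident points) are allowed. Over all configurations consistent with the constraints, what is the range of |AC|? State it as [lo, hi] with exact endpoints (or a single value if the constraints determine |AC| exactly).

|AC| = √(2353)  (≈ 48.5077)

|AB| ∈ {48}
|BC| ∈ {7}
|AC| ∈ {√(2353)}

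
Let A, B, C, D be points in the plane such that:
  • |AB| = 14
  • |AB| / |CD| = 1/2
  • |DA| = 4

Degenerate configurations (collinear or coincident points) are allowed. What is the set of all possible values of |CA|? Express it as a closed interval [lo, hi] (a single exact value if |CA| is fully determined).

|CA| ∈ [24, 32]  (≈ [24.0000, 32.0000])

|AB| ∈ {14}
|AD| ∈ {4}
|CD| ∈ {28}
|BD| ∈ [10, 18]
|AC| ∈ [24, 32]
|BC| ∈ [10, 46]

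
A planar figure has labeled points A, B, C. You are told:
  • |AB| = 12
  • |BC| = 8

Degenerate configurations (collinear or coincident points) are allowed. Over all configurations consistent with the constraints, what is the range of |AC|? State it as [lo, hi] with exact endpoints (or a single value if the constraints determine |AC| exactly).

|AC| ∈ [4, 20]  (≈ [4.0000, 20.0000])

|AB| ∈ {12}
|BC| ∈ {8}
|AC| ∈ [4, 20]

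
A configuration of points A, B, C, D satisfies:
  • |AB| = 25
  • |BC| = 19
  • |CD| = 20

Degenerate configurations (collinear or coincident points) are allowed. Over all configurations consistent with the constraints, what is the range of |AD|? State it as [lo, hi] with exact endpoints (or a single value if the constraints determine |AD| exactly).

|AD| ∈ [0, 64]  (≈ [0.0000, 64.0000])

|AB| ∈ {25}
|BC| ∈ {19}
|CD| ∈ {20}
|AC| ∈ [6, 44]
|BD| ∈ [1, 39]
|AD| ∈ [0, 64]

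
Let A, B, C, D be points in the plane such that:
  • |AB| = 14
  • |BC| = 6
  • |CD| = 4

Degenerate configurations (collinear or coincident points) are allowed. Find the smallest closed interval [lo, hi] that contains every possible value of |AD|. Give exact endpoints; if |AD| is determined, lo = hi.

|AD| ∈ [4, 24]  (≈ [4.0000, 24.0000])

|AB| ∈ {14}
|BC| ∈ {6}
|CD| ∈ {4}
|AC| ∈ [8, 20]
|BD| ∈ [2, 10]
|AD| ∈ [4, 24]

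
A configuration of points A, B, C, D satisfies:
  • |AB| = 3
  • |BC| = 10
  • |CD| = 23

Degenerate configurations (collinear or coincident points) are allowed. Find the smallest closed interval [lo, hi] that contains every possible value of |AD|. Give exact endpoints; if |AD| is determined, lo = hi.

|AD| ∈ [10, 36]  (≈ [10.0000, 36.0000])

|AB| ∈ {3}
|BC| ∈ {10}
|CD| ∈ {23}
|AC| ∈ [7, 13]
|BD| ∈ [13, 33]
|AD| ∈ [10, 36]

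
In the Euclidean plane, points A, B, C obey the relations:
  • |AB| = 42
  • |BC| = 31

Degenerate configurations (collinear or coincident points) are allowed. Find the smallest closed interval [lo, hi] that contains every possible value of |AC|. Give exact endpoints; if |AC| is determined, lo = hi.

|AC| ∈ [11, 73]  (≈ [11.0000, 73.0000])

|AB| ∈ {42}
|BC| ∈ {31}
|AC| ∈ [11, 73]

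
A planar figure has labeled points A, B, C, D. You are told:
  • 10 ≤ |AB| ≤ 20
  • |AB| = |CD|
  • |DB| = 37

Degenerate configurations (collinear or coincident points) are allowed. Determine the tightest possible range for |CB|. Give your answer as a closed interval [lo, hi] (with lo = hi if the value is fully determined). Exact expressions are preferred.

|CB| ∈ [17, 57]  (≈ [17.0000, 57.0000])

|AB| ∈ [10, 20]
|BD| ∈ {37}
|CD| ∈ [10, 20]
|AD| ∈ [17, 57]
|BC| ∈ [17, 57]
|AC| ∈ [0, 77]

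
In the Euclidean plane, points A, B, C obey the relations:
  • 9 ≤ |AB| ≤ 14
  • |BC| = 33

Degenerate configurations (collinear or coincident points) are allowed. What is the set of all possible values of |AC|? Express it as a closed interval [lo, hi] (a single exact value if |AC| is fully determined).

|AB| ∈ [9, 14]
|BC| ∈ {33}
|AC| ∈ [19, 47]

|AC| ∈ [19, 47]  (≈ [19.0000, 47.0000])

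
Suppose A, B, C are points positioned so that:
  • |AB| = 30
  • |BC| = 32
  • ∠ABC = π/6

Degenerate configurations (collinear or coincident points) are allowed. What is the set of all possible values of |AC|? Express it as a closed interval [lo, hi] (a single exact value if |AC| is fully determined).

|AC| = 2·√(481 - 240·√(3))  (≈ 16.1626)

|AB| ∈ {30}
|BC| ∈ {32}
|AC| ∈ {2·√(481 - 240·√(3))}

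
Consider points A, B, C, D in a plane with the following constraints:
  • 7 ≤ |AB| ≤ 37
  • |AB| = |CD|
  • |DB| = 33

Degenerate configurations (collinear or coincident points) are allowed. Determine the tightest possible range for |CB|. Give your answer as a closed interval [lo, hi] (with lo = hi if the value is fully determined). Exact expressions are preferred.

|AB| ∈ [7, 37]
|BD| ∈ {33}
|CD| ∈ [7, 37]
|AD| ∈ [0, 70]
|BC| ∈ [0, 70]
|AC| ∈ [0, 107]

|CB| ∈ [0, 70]  (≈ [0.0000, 70.0000])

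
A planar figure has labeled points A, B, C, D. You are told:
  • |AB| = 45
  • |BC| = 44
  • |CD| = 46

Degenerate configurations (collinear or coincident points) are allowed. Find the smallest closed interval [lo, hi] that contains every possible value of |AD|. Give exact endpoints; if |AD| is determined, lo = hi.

|AD| ∈ [0, 135]  (≈ [0.0000, 135.0000])

|AB| ∈ {45}
|BC| ∈ {44}
|CD| ∈ {46}
|AC| ∈ [1, 89]
|BD| ∈ [2, 90]
|AD| ∈ [0, 135]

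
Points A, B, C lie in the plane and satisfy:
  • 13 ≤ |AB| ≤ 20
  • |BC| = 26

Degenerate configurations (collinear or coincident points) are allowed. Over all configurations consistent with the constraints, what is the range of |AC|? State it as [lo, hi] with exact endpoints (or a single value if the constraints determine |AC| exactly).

|AB| ∈ [13, 20]
|BC| ∈ {26}
|AC| ∈ [6, 46]

|AC| ∈ [6, 46]  (≈ [6.0000, 46.0000])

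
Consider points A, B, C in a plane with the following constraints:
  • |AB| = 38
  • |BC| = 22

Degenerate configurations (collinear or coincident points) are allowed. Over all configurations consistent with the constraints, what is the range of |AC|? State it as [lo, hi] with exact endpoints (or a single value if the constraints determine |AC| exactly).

|AC| ∈ [16, 60]  (≈ [16.0000, 60.0000])

|AB| ∈ {38}
|BC| ∈ {22}
|AC| ∈ [16, 60]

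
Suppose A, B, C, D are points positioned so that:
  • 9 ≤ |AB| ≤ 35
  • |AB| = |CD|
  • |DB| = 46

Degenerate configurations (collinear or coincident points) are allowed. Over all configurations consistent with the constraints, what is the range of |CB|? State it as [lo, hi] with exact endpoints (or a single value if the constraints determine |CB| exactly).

|AB| ∈ [9, 35]
|BD| ∈ {46}
|CD| ∈ [9, 35]
|AD| ∈ [11, 81]
|BC| ∈ [11, 81]
|AC| ∈ [0, 116]

|CB| ∈ [11, 81]  (≈ [11.0000, 81.0000])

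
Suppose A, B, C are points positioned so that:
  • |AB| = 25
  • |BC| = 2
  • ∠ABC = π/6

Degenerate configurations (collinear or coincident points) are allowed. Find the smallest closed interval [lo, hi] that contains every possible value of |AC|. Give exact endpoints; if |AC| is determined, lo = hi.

|AC| = √(629 - 50·√(3))  (≈ 23.2894)

|AB| ∈ {25}
|BC| ∈ {2}
|AC| ∈ {√(629 - 50·√(3))}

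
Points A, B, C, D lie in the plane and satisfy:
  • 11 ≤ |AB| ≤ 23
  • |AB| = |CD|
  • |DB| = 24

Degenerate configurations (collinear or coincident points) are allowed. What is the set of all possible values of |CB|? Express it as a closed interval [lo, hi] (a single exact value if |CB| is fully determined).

|CB| ∈ [1, 47]  (≈ [1.0000, 47.0000])

|AB| ∈ [11, 23]
|BD| ∈ {24}
|CD| ∈ [11, 23]
|AD| ∈ [1, 47]
|BC| ∈ [1, 47]
|AC| ∈ [0, 70]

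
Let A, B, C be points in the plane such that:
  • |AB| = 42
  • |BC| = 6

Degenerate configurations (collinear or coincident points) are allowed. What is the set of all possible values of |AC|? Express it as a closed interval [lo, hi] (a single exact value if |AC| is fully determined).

|AC| ∈ [36, 48]  (≈ [36.0000, 48.0000])

|AB| ∈ {42}
|BC| ∈ {6}
|AC| ∈ [36, 48]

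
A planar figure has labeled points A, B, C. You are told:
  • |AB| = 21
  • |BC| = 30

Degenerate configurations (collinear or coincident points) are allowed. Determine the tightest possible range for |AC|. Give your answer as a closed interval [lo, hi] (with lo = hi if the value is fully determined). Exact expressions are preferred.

|AB| ∈ {21}
|BC| ∈ {30}
|AC| ∈ [9, 51]

|AC| ∈ [9, 51]  (≈ [9.0000, 51.0000])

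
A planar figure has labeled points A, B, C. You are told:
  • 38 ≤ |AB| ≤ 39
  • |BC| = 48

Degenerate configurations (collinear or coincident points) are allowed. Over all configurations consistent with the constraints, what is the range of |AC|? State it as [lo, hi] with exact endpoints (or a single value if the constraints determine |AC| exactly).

|AC| ∈ [9, 87]  (≈ [9.0000, 87.0000])

|AB| ∈ [38, 39]
|BC| ∈ {48}
|AC| ∈ [9, 87]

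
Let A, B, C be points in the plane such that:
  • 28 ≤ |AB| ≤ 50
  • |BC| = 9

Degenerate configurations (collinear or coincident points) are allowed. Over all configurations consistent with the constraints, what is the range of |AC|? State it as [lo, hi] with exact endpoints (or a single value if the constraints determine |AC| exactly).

|AB| ∈ [28, 50]
|BC| ∈ {9}
|AC| ∈ [19, 59]

|AC| ∈ [19, 59]  (≈ [19.0000, 59.0000])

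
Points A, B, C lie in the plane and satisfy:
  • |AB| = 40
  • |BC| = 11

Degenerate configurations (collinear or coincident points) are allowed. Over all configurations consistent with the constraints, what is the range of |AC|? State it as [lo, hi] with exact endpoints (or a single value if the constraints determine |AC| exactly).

|AC| ∈ [29, 51]  (≈ [29.0000, 51.0000])

|AB| ∈ {40}
|BC| ∈ {11}
|AC| ∈ [29, 51]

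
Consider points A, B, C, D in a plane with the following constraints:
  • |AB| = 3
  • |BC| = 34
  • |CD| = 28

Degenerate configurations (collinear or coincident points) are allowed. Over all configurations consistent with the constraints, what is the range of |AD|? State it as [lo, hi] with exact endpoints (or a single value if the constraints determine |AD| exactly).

|AB| ∈ {3}
|BC| ∈ {34}
|CD| ∈ {28}
|AC| ∈ [31, 37]
|BD| ∈ [6, 62]
|AD| ∈ [3, 65]

|AD| ∈ [3, 65]  (≈ [3.0000, 65.0000])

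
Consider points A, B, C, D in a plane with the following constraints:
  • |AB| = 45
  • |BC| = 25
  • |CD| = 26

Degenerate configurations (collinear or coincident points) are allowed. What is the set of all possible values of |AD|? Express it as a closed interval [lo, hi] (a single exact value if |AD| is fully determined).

|AB| ∈ {45}
|BC| ∈ {25}
|CD| ∈ {26}
|AC| ∈ [20, 70]
|BD| ∈ [1, 51]
|AD| ∈ [0, 96]

|AD| ∈ [0, 96]  (≈ [0.0000, 96.0000])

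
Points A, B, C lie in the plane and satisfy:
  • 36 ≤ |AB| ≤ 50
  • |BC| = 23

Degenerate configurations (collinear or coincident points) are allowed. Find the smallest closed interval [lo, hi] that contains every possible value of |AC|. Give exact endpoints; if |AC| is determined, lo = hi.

|AB| ∈ [36, 50]
|BC| ∈ {23}
|AC| ∈ [13, 73]

|AC| ∈ [13, 73]  (≈ [13.0000, 73.0000])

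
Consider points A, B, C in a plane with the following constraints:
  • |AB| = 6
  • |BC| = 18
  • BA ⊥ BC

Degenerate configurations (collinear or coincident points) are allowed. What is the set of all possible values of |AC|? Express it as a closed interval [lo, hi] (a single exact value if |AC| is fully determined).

|AC| = 6·√(10)  (≈ 18.9737)

|AB| ∈ {6}
|BC| ∈ {18}
|AC| ∈ {6·√(10)}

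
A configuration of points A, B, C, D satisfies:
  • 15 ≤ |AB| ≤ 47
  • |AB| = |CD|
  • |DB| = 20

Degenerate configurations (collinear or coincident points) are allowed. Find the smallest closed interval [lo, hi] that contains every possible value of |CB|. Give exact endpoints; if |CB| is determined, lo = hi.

|AB| ∈ [15, 47]
|BD| ∈ {20}
|CD| ∈ [15, 47]
|AD| ∈ [0, 67]
|BC| ∈ [0, 67]
|AC| ∈ [0, 114]

|CB| ∈ [0, 67]  (≈ [0.0000, 67.0000])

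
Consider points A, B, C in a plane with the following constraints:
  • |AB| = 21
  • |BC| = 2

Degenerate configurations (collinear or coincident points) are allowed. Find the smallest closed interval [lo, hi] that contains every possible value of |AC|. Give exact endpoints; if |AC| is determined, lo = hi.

|AC| ∈ [19, 23]  (≈ [19.0000, 23.0000])

|AB| ∈ {21}
|BC| ∈ {2}
|AC| ∈ [19, 23]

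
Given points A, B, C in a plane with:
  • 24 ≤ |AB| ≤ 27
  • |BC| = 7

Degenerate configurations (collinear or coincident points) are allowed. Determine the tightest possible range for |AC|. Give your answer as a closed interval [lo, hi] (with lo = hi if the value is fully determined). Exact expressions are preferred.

|AC| ∈ [17, 34]  (≈ [17.0000, 34.0000])

|AB| ∈ [24, 27]
|BC| ∈ {7}
|AC| ∈ [17, 34]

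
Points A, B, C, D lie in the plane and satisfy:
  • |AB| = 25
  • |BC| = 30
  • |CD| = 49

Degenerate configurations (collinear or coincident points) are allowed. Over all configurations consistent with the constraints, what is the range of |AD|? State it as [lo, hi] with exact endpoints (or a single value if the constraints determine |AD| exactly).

|AD| ∈ [0, 104]  (≈ [0.0000, 104.0000])

|AB| ∈ {25}
|BC| ∈ {30}
|CD| ∈ {49}
|AC| ∈ [5, 55]
|BD| ∈ [19, 79]
|AD| ∈ [0, 104]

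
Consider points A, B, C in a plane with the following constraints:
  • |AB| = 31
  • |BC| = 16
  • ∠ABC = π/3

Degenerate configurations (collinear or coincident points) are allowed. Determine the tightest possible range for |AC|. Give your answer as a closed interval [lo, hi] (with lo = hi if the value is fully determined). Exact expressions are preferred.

|AC| = √(721)  (≈ 26.8514)

|AB| ∈ {31}
|BC| ∈ {16}
|AC| ∈ {√(721)}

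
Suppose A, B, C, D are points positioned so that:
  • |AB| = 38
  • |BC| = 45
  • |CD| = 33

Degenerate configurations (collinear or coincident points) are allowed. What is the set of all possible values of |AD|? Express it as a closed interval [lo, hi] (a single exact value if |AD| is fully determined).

|AB| ∈ {38}
|BC| ∈ {45}
|CD| ∈ {33}
|AC| ∈ [7, 83]
|BD| ∈ [12, 78]
|AD| ∈ [0, 116]

|AD| ∈ [0, 116]  (≈ [0.0000, 116.0000])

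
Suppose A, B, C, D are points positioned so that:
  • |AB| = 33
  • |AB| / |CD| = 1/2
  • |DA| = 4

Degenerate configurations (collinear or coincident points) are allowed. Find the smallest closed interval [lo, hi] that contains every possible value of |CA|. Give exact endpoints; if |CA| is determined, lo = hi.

|AB| ∈ {33}
|AD| ∈ {4}
|CD| ∈ {66}
|BD| ∈ [29, 37]
|AC| ∈ [62, 70]
|BC| ∈ [29, 103]

|CA| ∈ [62, 70]  (≈ [62.0000, 70.0000])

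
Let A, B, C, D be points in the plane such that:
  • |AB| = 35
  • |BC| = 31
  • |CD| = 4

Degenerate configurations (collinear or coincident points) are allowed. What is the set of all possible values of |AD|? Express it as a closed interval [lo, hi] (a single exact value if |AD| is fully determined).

|AB| ∈ {35}
|BC| ∈ {31}
|CD| ∈ {4}
|AC| ∈ [4, 66]
|BD| ∈ [27, 35]
|AD| ∈ [0, 70]

|AD| ∈ [0, 70]  (≈ [0.0000, 70.0000])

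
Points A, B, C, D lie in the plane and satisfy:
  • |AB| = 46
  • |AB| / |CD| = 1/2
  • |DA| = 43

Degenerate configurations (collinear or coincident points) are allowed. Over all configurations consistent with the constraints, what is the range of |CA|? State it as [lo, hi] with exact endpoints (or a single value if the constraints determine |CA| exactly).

|CA| ∈ [49, 135]  (≈ [49.0000, 135.0000])

|AB| ∈ {46}
|AD| ∈ {43}
|CD| ∈ {92}
|BD| ∈ [3, 89]
|AC| ∈ [49, 135]
|BC| ∈ [3, 181]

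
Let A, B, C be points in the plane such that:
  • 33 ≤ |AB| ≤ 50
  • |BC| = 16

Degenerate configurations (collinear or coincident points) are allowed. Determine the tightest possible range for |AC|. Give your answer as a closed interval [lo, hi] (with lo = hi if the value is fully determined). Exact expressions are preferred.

|AC| ∈ [17, 66]  (≈ [17.0000, 66.0000])

|AB| ∈ [33, 50]
|BC| ∈ {16}
|AC| ∈ [17, 66]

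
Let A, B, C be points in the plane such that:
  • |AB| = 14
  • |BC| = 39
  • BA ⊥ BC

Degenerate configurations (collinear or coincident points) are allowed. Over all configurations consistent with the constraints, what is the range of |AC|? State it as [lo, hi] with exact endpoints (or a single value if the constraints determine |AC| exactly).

|AC| = √(1717)  (≈ 41.4367)

|AB| ∈ {14}
|BC| ∈ {39}
|AC| ∈ {√(1717)}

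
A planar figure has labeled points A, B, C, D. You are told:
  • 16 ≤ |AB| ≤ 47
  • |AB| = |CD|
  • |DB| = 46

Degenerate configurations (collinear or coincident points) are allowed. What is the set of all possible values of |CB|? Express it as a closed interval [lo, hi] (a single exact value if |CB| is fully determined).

|AB| ∈ [16, 47]
|BD| ∈ {46}
|CD| ∈ [16, 47]
|AD| ∈ [0, 93]
|BC| ∈ [0, 93]
|AC| ∈ [0, 140]

|CB| ∈ [0, 93]  (≈ [0.0000, 93.0000])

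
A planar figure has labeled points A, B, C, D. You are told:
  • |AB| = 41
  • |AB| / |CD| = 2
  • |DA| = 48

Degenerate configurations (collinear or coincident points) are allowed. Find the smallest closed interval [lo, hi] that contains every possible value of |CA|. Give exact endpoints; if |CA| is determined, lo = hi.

|CA| ∈ [55/2, 137/2]  (≈ [27.5000, 68.5000])

|AB| ∈ {41}
|AD| ∈ {48}
|CD| ∈ {41/2}
|BD| ∈ [7, 89]
|AC| ∈ [55/2, 137/2]
|BC| ∈ [0, 219/2]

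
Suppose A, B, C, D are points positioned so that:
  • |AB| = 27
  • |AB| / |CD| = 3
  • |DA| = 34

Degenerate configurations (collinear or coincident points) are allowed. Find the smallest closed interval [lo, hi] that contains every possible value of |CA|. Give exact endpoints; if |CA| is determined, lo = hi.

|AB| ∈ {27}
|AD| ∈ {34}
|CD| ∈ {9}
|BD| ∈ [7, 61]
|AC| ∈ [25, 43]
|BC| ∈ [0, 70]

|CA| ∈ [25, 43]  (≈ [25.0000, 43.0000])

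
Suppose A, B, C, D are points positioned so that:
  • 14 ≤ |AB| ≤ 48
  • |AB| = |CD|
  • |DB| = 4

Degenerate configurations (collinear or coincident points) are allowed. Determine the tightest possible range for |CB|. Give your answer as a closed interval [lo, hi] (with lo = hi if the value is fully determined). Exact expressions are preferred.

|CB| ∈ [10, 52]  (≈ [10.0000, 52.0000])

|AB| ∈ [14, 48]
|BD| ∈ {4}
|CD| ∈ [14, 48]
|AD| ∈ [10, 52]
|BC| ∈ [10, 52]
|AC| ∈ [0, 100]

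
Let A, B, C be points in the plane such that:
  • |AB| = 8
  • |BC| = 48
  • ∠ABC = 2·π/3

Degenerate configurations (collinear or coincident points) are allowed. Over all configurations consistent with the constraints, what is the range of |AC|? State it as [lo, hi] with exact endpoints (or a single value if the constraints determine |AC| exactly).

|AB| ∈ {8}
|BC| ∈ {48}
|AC| ∈ {8·√(43)}

|AC| = 8·√(43)  (≈ 52.4595)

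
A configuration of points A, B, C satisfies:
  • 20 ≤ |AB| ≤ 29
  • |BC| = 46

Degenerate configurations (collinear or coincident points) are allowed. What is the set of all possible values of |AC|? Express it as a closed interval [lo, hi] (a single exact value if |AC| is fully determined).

|AB| ∈ [20, 29]
|BC| ∈ {46}
|AC| ∈ [17, 75]

|AC| ∈ [17, 75]  (≈ [17.0000, 75.0000])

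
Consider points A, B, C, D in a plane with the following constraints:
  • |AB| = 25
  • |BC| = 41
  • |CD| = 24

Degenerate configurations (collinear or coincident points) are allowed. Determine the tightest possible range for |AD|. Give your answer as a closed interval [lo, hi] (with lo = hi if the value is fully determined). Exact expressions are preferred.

|AB| ∈ {25}
|BC| ∈ {41}
|CD| ∈ {24}
|AC| ∈ [16, 66]
|BD| ∈ [17, 65]
|AD| ∈ [0, 90]

|AD| ∈ [0, 90]  (≈ [0.0000, 90.0000])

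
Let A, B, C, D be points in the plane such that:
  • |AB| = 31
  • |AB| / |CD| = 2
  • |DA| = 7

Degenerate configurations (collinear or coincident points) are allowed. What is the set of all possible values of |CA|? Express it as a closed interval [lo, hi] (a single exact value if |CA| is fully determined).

|CA| ∈ [17/2, 45/2]  (≈ [8.5000, 22.5000])

|AB| ∈ {31}
|AD| ∈ {7}
|CD| ∈ {31/2}
|BD| ∈ [24, 38]
|AC| ∈ [17/2, 45/2]
|BC| ∈ [17/2, 107/2]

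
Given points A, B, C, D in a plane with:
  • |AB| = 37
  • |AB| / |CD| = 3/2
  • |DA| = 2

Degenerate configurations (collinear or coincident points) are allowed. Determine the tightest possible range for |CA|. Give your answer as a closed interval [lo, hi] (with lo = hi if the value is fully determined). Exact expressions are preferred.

|AB| ∈ {37}
|AD| ∈ {2}
|CD| ∈ {74/3}
|BD| ∈ [35, 39]
|AC| ∈ [68/3, 80/3]
|BC| ∈ [31/3, 191/3]

|CA| ∈ [68/3, 80/3]  (≈ [22.6667, 26.6667])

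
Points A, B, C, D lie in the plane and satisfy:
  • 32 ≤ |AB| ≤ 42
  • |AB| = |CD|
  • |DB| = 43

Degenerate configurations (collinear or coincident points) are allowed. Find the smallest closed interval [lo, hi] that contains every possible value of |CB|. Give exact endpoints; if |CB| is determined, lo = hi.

|CB| ∈ [1, 85]  (≈ [1.0000, 85.0000])

|AB| ∈ [32, 42]
|BD| ∈ {43}
|CD| ∈ [32, 42]
|AD| ∈ [1, 85]
|BC| ∈ [1, 85]
|AC| ∈ [0, 127]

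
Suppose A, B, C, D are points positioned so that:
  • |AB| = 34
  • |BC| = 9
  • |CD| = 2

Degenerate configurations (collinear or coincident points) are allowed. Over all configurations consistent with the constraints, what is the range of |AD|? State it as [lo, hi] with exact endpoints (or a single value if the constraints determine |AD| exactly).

|AB| ∈ {34}
|BC| ∈ {9}
|CD| ∈ {2}
|AC| ∈ [25, 43]
|BD| ∈ [7, 11]
|AD| ∈ [23, 45]

|AD| ∈ [23, 45]  (≈ [23.0000, 45.0000])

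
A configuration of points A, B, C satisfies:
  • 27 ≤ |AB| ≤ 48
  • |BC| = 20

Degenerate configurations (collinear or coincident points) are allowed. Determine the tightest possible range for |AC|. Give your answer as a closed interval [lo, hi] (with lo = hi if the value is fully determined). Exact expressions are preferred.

|AC| ∈ [7, 68]  (≈ [7.0000, 68.0000])

|AB| ∈ [27, 48]
|BC| ∈ {20}
|AC| ∈ [7, 68]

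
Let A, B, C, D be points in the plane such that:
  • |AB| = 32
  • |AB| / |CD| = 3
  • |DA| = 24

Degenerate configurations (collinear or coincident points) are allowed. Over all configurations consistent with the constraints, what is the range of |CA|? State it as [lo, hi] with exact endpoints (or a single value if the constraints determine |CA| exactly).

|AB| ∈ {32}
|AD| ∈ {24}
|CD| ∈ {32/3}
|BD| ∈ [8, 56]
|AC| ∈ [40/3, 104/3]
|BC| ∈ [0, 200/3]

|CA| ∈ [40/3, 104/3]  (≈ [13.3333, 34.6667])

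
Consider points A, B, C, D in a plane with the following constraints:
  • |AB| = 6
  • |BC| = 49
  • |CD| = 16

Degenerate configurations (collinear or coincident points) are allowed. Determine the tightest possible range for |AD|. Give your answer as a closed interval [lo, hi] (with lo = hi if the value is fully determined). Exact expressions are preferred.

|AB| ∈ {6}
|BC| ∈ {49}
|CD| ∈ {16}
|AC| ∈ [43, 55]
|BD| ∈ [33, 65]
|AD| ∈ [27, 71]

|AD| ∈ [27, 71]  (≈ [27.0000, 71.0000])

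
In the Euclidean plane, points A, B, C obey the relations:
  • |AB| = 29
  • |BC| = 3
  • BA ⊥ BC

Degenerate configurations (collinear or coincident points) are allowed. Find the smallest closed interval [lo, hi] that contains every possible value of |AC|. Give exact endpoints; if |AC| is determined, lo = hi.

|AB| ∈ {29}
|BC| ∈ {3}
|AC| ∈ {5·√(34)}

|AC| = 5·√(34)  (≈ 29.1548)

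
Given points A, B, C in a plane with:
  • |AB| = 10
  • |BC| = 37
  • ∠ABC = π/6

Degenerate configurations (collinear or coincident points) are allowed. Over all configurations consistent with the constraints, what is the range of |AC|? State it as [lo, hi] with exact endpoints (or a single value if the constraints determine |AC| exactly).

|AB| ∈ {10}
|BC| ∈ {37}
|AC| ∈ {√(1469 - 370·√(3))}

|AC| = √(1469 - 370·√(3))  (≈ 28.7774)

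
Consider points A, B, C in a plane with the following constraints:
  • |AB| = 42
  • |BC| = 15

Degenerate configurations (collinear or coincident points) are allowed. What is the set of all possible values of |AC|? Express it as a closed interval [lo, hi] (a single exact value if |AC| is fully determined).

|AC| ∈ [27, 57]  (≈ [27.0000, 57.0000])

|AB| ∈ {42}
|BC| ∈ {15}
|AC| ∈ [27, 57]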